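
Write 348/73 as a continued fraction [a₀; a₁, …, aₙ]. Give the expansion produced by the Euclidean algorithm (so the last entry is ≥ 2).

348 = 4×73 + 56
73 = 1×56 + 17
56 = 3×17 + 5
17 = 3×5 + 2
5 = 2×2 + 1
2 = 2×1 + 0  (stop)
So 348/73 = [4; 1, 3, 3, 2, 2].

[4; 1, 3, 3, 2, 2]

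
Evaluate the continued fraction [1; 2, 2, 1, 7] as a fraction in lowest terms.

Fold from the inside: start with 7/1.
  1 + 1/7 = 8/7
  2 + 7/8 = 23/8
  2 + 8/23 = 54/23
  1 + 23/54 = 77/54

77/54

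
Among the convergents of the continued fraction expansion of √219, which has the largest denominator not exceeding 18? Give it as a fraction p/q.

74/5

√219 = [14; 1, 3, 1, 28, …] (period length 4).
Convergents:
  p_0/q_0 = 14/1
  p_1/q_1 = 15/1
  p_2/q_2 = 59/4
  p_3/q_3 = 74/5
  p_4/q_4 = 2131/144
q_3 = 5 ≤ 18 < 144 = q_4, so the answer is 74/5.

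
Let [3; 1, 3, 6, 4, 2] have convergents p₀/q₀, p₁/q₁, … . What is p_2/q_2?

Using pₖ = aₖpₖ₋₁ + pₖ₋₂, qₖ = aₖqₖ₋₁ + qₖ₋₂ (with p₋₁=1, p₋₂=0, q₋₁=0, q₋₂=1):
  k=0: a=3, p=3, q=1
  k=1: a=1, p=4, q=1
  k=2: a=3, p=15, q=4

15/4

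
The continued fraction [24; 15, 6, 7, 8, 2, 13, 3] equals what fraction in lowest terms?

Using pₖ = aₖpₖ₋₁ + pₖ₋₂ and qₖ = aₖqₖ₋₁ + qₖ₋₂:
  k=0: a=24, p=24, q=1
  k=1: a=15, p=361, q=15
  k=2: a=6, p=2190, q=91
  k=3: a=7, p=15691, q=652
  k=4: a=8, p=127718, q=5307
  k=5: a=2, p=271127, q=11266
  k=6: a=13, p=3652369, q=151765
  k=7: a=3, p=11228234, q=466561

11228234/466561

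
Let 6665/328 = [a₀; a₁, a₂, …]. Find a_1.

3

6665 = 20·328 + 105   →  a_0 = 20
328 = 3·105 + 13   →  a_1 = 3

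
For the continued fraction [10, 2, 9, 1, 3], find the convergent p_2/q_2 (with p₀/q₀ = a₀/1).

199/19

Using pₖ = aₖpₖ₋₁ + pₖ₋₂, qₖ = aₖqₖ₋₁ + qₖ₋₂ (with p₋₁=1, p₋₂=0, q₋₁=0, q₋₂=1):
  k=0: a=10, p=10, q=1
  k=1: a=2, p=21, q=2
  k=2: a=9, p=199, q=19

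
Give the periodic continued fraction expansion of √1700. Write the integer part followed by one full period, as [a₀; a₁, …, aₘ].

[41; 4, 3, 20, 3, 4, 82]

a₀ = ⌊√1700⌋ = 41.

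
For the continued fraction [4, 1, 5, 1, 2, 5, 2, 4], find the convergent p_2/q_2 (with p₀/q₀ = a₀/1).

29/6

Using pₖ = aₖpₖ₋₁ + pₖ₋₂, qₖ = aₖqₖ₋₁ + qₖ₋₂ (with p₋₁=1, p₋₂=0, q₋₁=0, q₋₂=1):
  k=0: a=4, p=4, q=1
  k=1: a=1, p=5, q=1
  k=2: a=5, p=29, q=6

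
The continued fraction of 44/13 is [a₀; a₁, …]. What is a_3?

1

44 = 3·13 + 5   →  a_0 = 3
13 = 2·5 + 3   →  a_1 = 2
5 = 1·3 + 2   →  a_2 = 1
3 = 1·2 + 1   →  a_3 = 1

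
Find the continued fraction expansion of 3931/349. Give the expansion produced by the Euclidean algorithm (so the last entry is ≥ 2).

3931 = 11·349 + 92
349 = 3·92 + 73
92 = 1·73 + 19
73 = 3·19 + 16
19 = 1·16 + 3
16 = 5·3 + 1
3 = 3·1 + 0  (stop)
So 3931/349 = [11; 3, 1, 3, 1, 5, 3].

[11; 3, 1, 3, 1, 5, 3]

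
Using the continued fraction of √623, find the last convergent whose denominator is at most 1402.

31175/1249

√623 = [24; 1, 23, 1, 48, …] (period length 4).
Convergents:
  p_0/q_0 = 24/1
  p_1/q_1 = 25/1
  p_2/q_2 = 599/24
  p_3/q_3 = 624/25
  p_4/q_4 = 30551/1224
  p_5/q_5 = 31175/1249
  p_6/q_6 = 747576/29951
q_5 = 1249 ≤ 1402 < 29951 = q_6, so the answer is 31175/1249.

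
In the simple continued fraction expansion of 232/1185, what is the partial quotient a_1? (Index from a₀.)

5

232 = 0·1185 + 232   →  a_0 = 0
1185 = 5·232 + 25   →  a_1 = 5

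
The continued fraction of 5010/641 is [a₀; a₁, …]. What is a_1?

5010 = 7·641 + 523   →  a_0 = 7
641 = 1·523 + 118   →  a_1 = 1

1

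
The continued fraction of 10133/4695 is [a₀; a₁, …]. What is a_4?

2

10133 = 2·4695 + 743   →  a_0 = 2
4695 = 6·743 + 237   →  a_1 = 6
743 = 3·237 + 32   →  a_2 = 3
237 = 7·32 + 13   →  a_3 = 7
32 = 2·13 + 6   →  a_4 = 2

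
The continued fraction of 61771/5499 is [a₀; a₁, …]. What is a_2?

61771 = 11·5499 + 1282   →  a_0 = 11
5499 = 4·1282 + 371   →  a_1 = 4
1282 = 3·371 + 169   →  a_2 = 3

3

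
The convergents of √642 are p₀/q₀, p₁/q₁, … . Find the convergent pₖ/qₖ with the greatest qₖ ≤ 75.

√642 = [25; 2, 1, 24, 1, 2, 50, …] (period length 6).
Convergents:
  p_0/q_0 = 25/1
  p_1/q_1 = 51/2
  p_2/q_2 = 76/3
  p_3/q_3 = 1875/74
  p_4/q_4 = 1951/77
q_3 = 74 ≤ 75 < 77 = q_4, so the answer is 1875/74.

1875/74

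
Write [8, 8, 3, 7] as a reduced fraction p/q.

Using pₖ = aₖpₖ₋₁ + pₖ₋₂ and qₖ = aₖqₖ₋₁ + qₖ₋₂:
  k=0: a=8, p=8, q=1
  k=1: a=8, p=65, q=8
  k=2: a=3, p=203, q=25
  k=3: a=7, p=1486, q=183

1486/183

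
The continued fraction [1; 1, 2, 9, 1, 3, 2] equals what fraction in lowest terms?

458/273

Using pₖ = aₖpₖ₋₁ + pₖ₋₂ and qₖ = aₖqₖ₋₁ + qₖ₋₂:
  k=0: a=1, p=1, q=1
  k=1: a=1, p=2, q=1
  k=2: a=2, p=5, q=3
  k=3: a=9, p=47, q=28
  k=4: a=1, p=52, q=31
  k=5: a=3, p=203, q=121
  k=6: a=2, p=458, q=273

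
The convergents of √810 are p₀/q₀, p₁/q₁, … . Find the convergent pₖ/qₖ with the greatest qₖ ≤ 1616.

27379/962

√810 = [28; 2, 5, 1, 4, 1, 5, 2, 56, …] (period length 8).
Convergents:
  p_0/q_0 = 28/1
  p_1/q_1 = 57/2
  p_2/q_2 = 313/11
  p_3/q_3 = 370/13
  p_4/q_4 = 1793/63
  p_5/q_5 = 2163/76
  p_6/q_6 = 12608/443
  p_7/q_7 = 27379/962
  p_8/q_8 = 1545832/54315
q_7 = 962 ≤ 1616 < 54315 = q_8, so the answer is 27379/962.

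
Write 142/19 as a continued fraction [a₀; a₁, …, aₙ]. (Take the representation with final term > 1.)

142 = 7*19 + 9
19 = 2*9 + 1
9 = 9*1 + 0  (stop)
So 142/19 = [7; 2, 9].

[7; 2, 9]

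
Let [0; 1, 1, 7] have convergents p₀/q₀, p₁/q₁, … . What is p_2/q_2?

Using pₖ = aₖpₖ₋₁ + pₖ₋₂, qₖ = aₖqₖ₋₁ + qₖ₋₂ (with p₋₁=1, p₋₂=0, q₋₁=0, q₋₂=1):
  k=0: a=0, p=0, q=1
  k=1: a=1, p=1, q=1
  k=2: a=1, p=1, q=2

1/2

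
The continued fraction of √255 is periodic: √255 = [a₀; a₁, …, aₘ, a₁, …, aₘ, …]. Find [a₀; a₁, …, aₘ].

[15; 1, 30]

a₀ = ⌊√255⌋ = 15.
With m₀=0, d₀=1 and mₖ₊₁ = dₖaₖ − mₖ, dₖ₊₁ = (n − mₖ₊₁²)/dₖ, aₖ₊₁ = ⌊(a₀+mₖ₊₁)/dₖ₊₁⌋:
  k=1: m=15, d=30, a=1
  k=2: m=15, d=1, a=30
d=1 and a=2a₀=30 at k=2, so the next step gives (m, d) = (15, 30) again — its k=1 value — and the period has length 2.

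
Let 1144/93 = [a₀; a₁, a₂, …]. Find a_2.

1144 = 12·93 + 28   →  a_0 = 12
93 = 3·28 + 9   →  a_1 = 3
28 = 3·9 + 1   →  a_2 = 3

3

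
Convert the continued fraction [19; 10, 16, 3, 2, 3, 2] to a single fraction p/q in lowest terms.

172181/9015

Fold from the inside: start with 2/1.
  3 + 1/2 = 7/2
  2 + 2/7 = 16/7
  3 + 7/16 = 55/16
  16 + 16/55 = 896/55
  10 + 55/896 = 9015/896
  19 + 896/9015 = 172181/9015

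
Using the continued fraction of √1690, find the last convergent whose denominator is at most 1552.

√1690 = [41; 9, 8, 9, 82, …] (period length 4).
Convergents:
  p_0/q_0 = 41/1
  p_1/q_1 = 370/9
  p_2/q_2 = 3001/73
  p_3/q_3 = 27379/666
  p_4/q_4 = 2248079/54685
q_3 = 666 ≤ 1552 < 54685 = q_4, so the answer is 27379/666.

27379/666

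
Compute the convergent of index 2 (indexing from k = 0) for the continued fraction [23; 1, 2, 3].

Using pₖ = aₖpₖ₋₁ + pₖ₋₂, qₖ = aₖqₖ₋₁ + qₖ₋₂ (with p₋₁=1, p₋₂=0, q₋₁=0, q₋₂=1):
  k=0: a=23, p=23, q=1
  k=1: a=1, p=24, q=1
  k=2: a=2, p=71, q=3

71/3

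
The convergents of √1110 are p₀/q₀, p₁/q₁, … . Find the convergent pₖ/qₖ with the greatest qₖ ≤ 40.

√1110 = [33; 3, 6, 3, 66, …] (period length 4).
Convergents:
  p_0/q_0 = 33/1
  p_1/q_1 = 100/3
  p_2/q_2 = 633/19
  p_3/q_3 = 1999/60
q_2 = 19 ≤ 40 < 60 = q_3, so the answer is 633/19.

633/19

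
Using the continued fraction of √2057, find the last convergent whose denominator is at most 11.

136/3

√2057 = [45; 2, 1, 4, 1, 2, 90, …] (period length 6).
Convergents:
  p_0/q_0 = 45/1
  p_1/q_1 = 91/2
  p_2/q_2 = 136/3
  p_3/q_3 = 635/14
q_2 = 3 ≤ 11 < 14 = q_3, so the answer is 136/3.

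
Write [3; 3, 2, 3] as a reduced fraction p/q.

79/24

Using pₖ = aₖpₖ₋₁ + pₖ₋₂ and qₖ = aₖqₖ₋₁ + qₖ₋₂:
  k=0: a=3, p=3, q=1
  k=1: a=3, p=10, q=3
  k=2: a=2, p=23, q=7
  k=3: a=3, p=79, q=24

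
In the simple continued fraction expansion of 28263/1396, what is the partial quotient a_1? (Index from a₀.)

4

28263 = 20·1396 + 343   →  a_0 = 20
1396 = 4·343 + 24   →  a_1 = 4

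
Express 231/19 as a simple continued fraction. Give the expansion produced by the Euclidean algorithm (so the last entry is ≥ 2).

[12; 6, 3]

231 = 12·19 + 3
19 = 6·3 + 1
3 = 3·1 + 0  (stop)
So 231/19 = [12; 6, 3].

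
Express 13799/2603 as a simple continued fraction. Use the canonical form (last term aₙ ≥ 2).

13799 = 5·2603 + 784
2603 = 3·784 + 251
784 = 3·251 + 31
251 = 8·31 + 3
31 = 10·3 + 1
3 = 3·1 + 0  (stop)
So 13799/2603 = [5; 3, 3, 8, 10, 3].

[5; 3, 3, 8, 10, 3]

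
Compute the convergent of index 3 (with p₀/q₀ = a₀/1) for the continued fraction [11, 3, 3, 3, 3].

373/33

Using pₖ = aₖpₖ₋₁ + pₖ₋₂, qₖ = aₖqₖ₋₁ + qₖ₋₂ (with p₋₁=1, p₋₂=0, q₋₁=0, q₋₂=1):
  k=0: a=11, p=11, q=1
  k=1: a=3, p=34, q=3
  k=2: a=3, p=113, q=10
  k=3: a=3, p=373, q=33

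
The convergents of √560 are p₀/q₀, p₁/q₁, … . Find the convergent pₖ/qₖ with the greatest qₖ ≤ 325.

√560 = [23; 1, 1, 1, 46, …] (period length 4).
Convergents:
  p_0/q_0 = 23/1
  p_1/q_1 = 24/1
  p_2/q_2 = 47/2
  p_3/q_3 = 71/3
  p_4/q_4 = 3313/140
  p_5/q_5 = 3384/143
  p_6/q_6 = 6697/283
  p_7/q_7 = 10081/426
q_6 = 283 ≤ 325 < 426 = q_7, so the answer is 6697/283.

6697/283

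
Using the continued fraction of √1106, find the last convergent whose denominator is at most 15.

√1106 = [33; 3, 1, 8, 1, 3, 66, …] (period length 6).
Convergents:
  p_0/q_0 = 33/1
  p_1/q_1 = 100/3
  p_2/q_2 = 133/4
  p_3/q_3 = 1164/35
q_2 = 4 ≤ 15 < 35 = q_3, so the answer is 133/4.

133/4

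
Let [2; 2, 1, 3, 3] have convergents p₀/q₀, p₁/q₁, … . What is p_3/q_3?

26/11

Using pₖ = aₖpₖ₋₁ + pₖ₋₂, qₖ = aₖqₖ₋₁ + qₖ₋₂ (with p₋₁=1, p₋₂=0, q₋₁=0, q₋₂=1):
  k=0: a=2, p=2, q=1
  k=1: a=2, p=5, q=2
  k=2: a=1, p=7, q=3
  k=3: a=3, p=26, q=11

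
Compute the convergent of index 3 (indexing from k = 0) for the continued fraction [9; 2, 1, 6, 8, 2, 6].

Using pₖ = aₖpₖ₋₁ + pₖ₋₂, qₖ = aₖqₖ₋₁ + qₖ₋₂ (with p₋₁=1, p₋₂=0, q₋₁=0, q₋₂=1):
  k=0: a=9, p=9, q=1
  k=1: a=2, p=19, q=2
  k=2: a=1, p=28, q=3
  k=3: a=6, p=187, q=20

187/20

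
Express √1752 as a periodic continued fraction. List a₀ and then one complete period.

a₀ = ⌊√1752⌋ = 41.
With m₀=0, d₀=1 and mₖ₊₁ = dₖaₖ − mₖ, dₖ₊₁ = (n − mₖ₊₁²)/dₖ, aₖ₊₁ = ⌊(a₀+mₖ₊₁)/dₖ₊₁⌋:
  k=1: m=41, d=71, a=1
  k=2: m=30, d=12, a=5
  k=3: m=30, d=71, a=1
  k=4: m=41, d=1, a=82
d=1 and a=2a₀=82 at k=4, so the next step gives (m, d) = (41, 71) again — its k=1 value — and the period has length 4.

[41; 1, 5, 1, 82]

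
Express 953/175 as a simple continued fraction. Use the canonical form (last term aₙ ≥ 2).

953 = 5·175 + 78
175 = 2·78 + 19
78 = 4·19 + 2
19 = 9·2 + 1
2 = 2·1 + 0  (stop)
So 953/175 = [5; 2, 4, 9, 2].

[5; 2, 4, 9, 2]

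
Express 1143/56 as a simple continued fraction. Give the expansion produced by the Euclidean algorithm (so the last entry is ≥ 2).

1143 = 20·56 + 23
56 = 2·23 + 10
23 = 2·10 + 3
10 = 3·3 + 1
3 = 3·1 + 0  (stop)
So 1143/56 = [20; 2, 2, 3, 3].

[20; 2, 2, 3, 3]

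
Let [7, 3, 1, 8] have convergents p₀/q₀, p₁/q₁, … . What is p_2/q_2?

Using pₖ = aₖpₖ₋₁ + pₖ₋₂, qₖ = aₖqₖ₋₁ + qₖ₋₂ (with p₋₁=1, p₋₂=0, q₋₁=0, q₋₂=1):
  k=0: a=7, p=7, q=1
  k=1: a=3, p=22, q=3
  k=2: a=1, p=29, q=4

29/4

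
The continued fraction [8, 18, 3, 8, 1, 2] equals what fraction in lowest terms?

11953/1484

Using pₖ = aₖpₖ₋₁ + pₖ₋₂ and qₖ = aₖqₖ₋₁ + qₖ₋₂:
  k=0: a=8, p=8, q=1
  k=1: a=18, p=145, q=18
  k=2: a=3, p=443, q=55
  k=3: a=8, p=3689, q=458
  k=4: a=1, p=4132, q=513
  k=5: a=2, p=11953, q=1484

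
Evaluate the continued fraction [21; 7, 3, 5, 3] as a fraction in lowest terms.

7884/373

Using pₖ = aₖpₖ₋₁ + pₖ₋₂ and qₖ = aₖqₖ₋₁ + qₖ₋₂:
  k=0: a=21, p=21, q=1
  k=1: a=7, p=148, q=7
  k=2: a=3, p=465, q=22
  k=3: a=5, p=2473, q=117
  k=4: a=3, p=7884, q=373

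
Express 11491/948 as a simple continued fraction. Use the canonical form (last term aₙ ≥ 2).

11491 = 12·948 + 115
948 = 8·115 + 28
115 = 4·28 + 3
28 = 9·3 + 1
3 = 3·1 + 0  (stop)
So 11491/948 = [12; 8, 4, 9, 3].

[12; 8, 4, 9, 3]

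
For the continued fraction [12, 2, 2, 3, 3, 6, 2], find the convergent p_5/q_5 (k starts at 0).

Using pₖ = aₖpₖ₋₁ + pₖ₋₂, qₖ = aₖqₖ₋₁ + qₖ₋₂ (with p₋₁=1, p₋₂=0, q₋₁=0, q₋₂=1):
  k=0: a=12, p=12, q=1
  k=1: a=2, p=25, q=2
  k=2: a=2, p=62, q=5
  k=3: a=3, p=211, q=17
  k=4: a=3, p=695, q=56
  k=5: a=6, p=4381, q=353

4381/353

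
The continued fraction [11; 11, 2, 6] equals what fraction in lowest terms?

Fold from the inside: start with 6/1.
  2 + 1/6 = 13/6
  11 + 6/13 = 149/13
  11 + 13/149 = 1652/149

1652/149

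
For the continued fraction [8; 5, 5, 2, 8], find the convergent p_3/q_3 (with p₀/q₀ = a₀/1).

Using pₖ = aₖpₖ₋₁ + pₖ₋₂, qₖ = aₖqₖ₋₁ + qₖ₋₂ (with p₋₁=1, p₋₂=0, q₋₁=0, q₋₂=1):
  k=0: a=8, p=8, q=1
  k=1: a=5, p=41, q=5
  k=2: a=5, p=213, q=26
  k=3: a=2, p=467, q=57

467/57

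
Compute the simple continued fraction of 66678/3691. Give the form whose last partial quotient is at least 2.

66678 = 18×3691 + 240
3691 = 15×240 + 91
240 = 2×91 + 58
91 = 1×58 + 33
58 = 1×33 + 25
33 = 1×25 + 8
25 = 3×8 + 1
8 = 8×1 + 0  (stop)
So 66678/3691 = [18; 15, 2, 1, 1, 1, 3, 8].

[18; 15, 2, 1, 1, 1, 3, 8]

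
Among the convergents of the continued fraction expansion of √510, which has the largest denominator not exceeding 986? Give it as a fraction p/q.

12353/547

√510 = [22; 1, 1, 2, 1, 1, 44, …] (period length 6).
Convergents:
  p_0/q_0 = 22/1
  p_1/q_1 = 23/1
  p_2/q_2 = 45/2
  p_3/q_3 = 113/5
  p_4/q_4 = 158/7
  p_5/q_5 = 271/12
  p_6/q_6 = 12082/535
  p_7/q_7 = 12353/547
  p_8/q_8 = 24435/1082
q_7 = 547 ≤ 986 < 1082 = q_8, so the answer is 12353/547.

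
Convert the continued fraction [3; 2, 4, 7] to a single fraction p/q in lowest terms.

224/65

Using pₖ = aₖpₖ₋₁ + pₖ₋₂ and qₖ = aₖqₖ₋₁ + qₖ₋₂:
  k=0: a=3, p=3, q=1
  k=1: a=2, p=7, q=2
  k=2: a=4, p=31, q=9
  k=3: a=7, p=224, q=65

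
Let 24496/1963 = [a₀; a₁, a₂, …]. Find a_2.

11

24496 = 12·1963 + 940   →  a_0 = 12
1963 = 2·940 + 83   →  a_1 = 2
940 = 11·83 + 27   →  a_2 = 11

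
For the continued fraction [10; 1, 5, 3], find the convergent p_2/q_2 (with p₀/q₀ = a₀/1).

Using pₖ = aₖpₖ₋₁ + pₖ₋₂, qₖ = aₖqₖ₋₁ + qₖ₋₂ (with p₋₁=1, p₋₂=0, q₋₁=0, q₋₂=1):
  k=0: a=10, p=10, q=1
  k=1: a=1, p=11, q=1
  k=2: a=5, p=65, q=6

65/6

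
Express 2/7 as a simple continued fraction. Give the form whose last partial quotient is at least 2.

2 = 0*7 + 2
7 = 3*2 + 1
2 = 2*1 + 0  (stop)
So 2/7 = [0; 3, 2].

[0; 3, 2]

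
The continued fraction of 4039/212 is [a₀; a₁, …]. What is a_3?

1

4039 = 19·212 + 11   →  a_0 = 19
212 = 19·11 + 3   →  a_1 = 19
11 = 3·3 + 2   →  a_2 = 3
3 = 1·2 + 1   →  a_3 = 1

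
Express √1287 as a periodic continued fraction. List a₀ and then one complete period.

[35; 1, 6, 1, 70]

a₀ = ⌊√1287⌋ = 35.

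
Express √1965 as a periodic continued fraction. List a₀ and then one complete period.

a₀ = ⌊√1965⌋ = 44.
With m₀=0, d₀=1 and mₖ₊₁ = dₖaₖ − mₖ, dₖ₊₁ = (n − mₖ₊₁²)/dₖ, aₖ₊₁ = ⌊(a₀+mₖ₊₁)/dₖ₊₁⌋:
  k=1: m=44, d=29, a=3
  k=2: m=43, d=4, a=21
  k=3: m=41, d=71, a=1
  k=4: m=30, d=15, a=4
  k=5: m=30, d=71, a=1
  k=6: m=41, d=4, a=21
  k=7: m=43, d=29, a=3
  k=8: m=44, d=1, a=88
d=1 and a=2a₀=88 at k=8, so the next step gives (m, d) = (44, 29) again — its k=1 value — and the period has length 8.

[44; 3, 21, 1, 4, 1, 21, 3, 88]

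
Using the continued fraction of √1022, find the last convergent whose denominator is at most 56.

1023/32

√1022 = [31; 1, 30, 1, 62, …] (period length 4).
Convergents:
  p_0/q_0 = 31/1
  p_1/q_1 = 32/1
  p_2/q_2 = 991/31
  p_3/q_3 = 1023/32
  p_4/q_4 = 64417/2015
q_3 = 32 ≤ 56 < 2015 = q_4, so the answer is 1023/32.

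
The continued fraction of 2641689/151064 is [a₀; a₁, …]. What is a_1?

2641689 = 17·151064 + 73601   →  a_0 = 17
151064 = 2·73601 + 3862   →  a_1 = 2

2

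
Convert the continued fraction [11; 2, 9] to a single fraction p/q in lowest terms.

218/19

Using pₖ = aₖpₖ₋₁ + pₖ₋₂ and qₖ = aₖqₖ₋₁ + qₖ₋₂:
  k=0: a=11, p=11, q=1
  k=1: a=2, p=23, q=2
  k=2: a=9, p=218, q=19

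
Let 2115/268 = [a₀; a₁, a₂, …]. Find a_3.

4

2115 = 7·268 + 239   →  a_0 = 7
268 = 1·239 + 29   →  a_1 = 1
239 = 8·29 + 7   →  a_2 = 8
29 = 4·7 + 1   →  a_3 = 4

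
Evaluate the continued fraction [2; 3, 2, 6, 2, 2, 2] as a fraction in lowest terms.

Using pₖ = aₖpₖ₋₁ + pₖ₋₂ and qₖ = aₖqₖ₋₁ + qₖ₋₂:
  k=0: a=2, p=2, q=1
  k=1: a=3, p=7, q=3
  k=2: a=2, p=16, q=7
  k=3: a=6, p=103, q=45
  k=4: a=2, p=222, q=97
  k=5: a=2, p=547, q=239
  k=6: a=2, p=1316, q=575

1316/575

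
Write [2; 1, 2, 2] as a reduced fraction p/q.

Using pₖ = aₖpₖ₋₁ + pₖ₋₂ and qₖ = aₖqₖ₋₁ + qₖ₋₂:
  k=0: a=2, p=2, q=1
  k=1: a=1, p=3, q=1
  k=2: a=2, p=8, q=3
  k=3: a=2, p=19, q=7

19/7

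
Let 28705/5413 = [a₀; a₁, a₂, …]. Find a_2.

3

28705 = 5·5413 + 1640   →  a_0 = 5
5413 = 3·1640 + 493   →  a_1 = 3
1640 = 3·493 + 161   →  a_2 = 3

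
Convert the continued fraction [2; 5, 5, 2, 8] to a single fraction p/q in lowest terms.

Fold from the inside: start with 8/1.
  2 + 1/8 = 17/8
  5 + 8/17 = 93/17
  5 + 17/93 = 482/93
  2 + 93/482 = 1057/482

1057/482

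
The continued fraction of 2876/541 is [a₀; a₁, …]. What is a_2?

2876 = 5·541 + 171   →  a_0 = 5
541 = 3·171 + 28   →  a_1 = 3
171 = 6·28 + 3   →  a_2 = 6

6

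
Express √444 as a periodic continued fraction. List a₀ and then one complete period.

[21; 14, 42]

a₀ = ⌊√444⌋ = 21.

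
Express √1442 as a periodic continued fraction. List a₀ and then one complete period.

a₀ = ⌊√1442⌋ = 37.
With m₀=0, d₀=1 and mₖ₊₁ = dₖaₖ − mₖ, dₖ₊₁ = (n − mₖ₊₁²)/dₖ, aₖ₊₁ = ⌊(a₀+mₖ₊₁)/dₖ₊₁⌋:
  k=1: m=37, d=73, a=1
  k=2: m=36, d=2, a=36
  k=3: m=36, d=73, a=1
  k=4: m=37, d=1, a=74
d=1 and a=2a₀=74 at k=4, so the next step gives (m, d) = (37, 73) again — its k=1 value — and the period has length 4.

[37; 1, 36, 1, 74]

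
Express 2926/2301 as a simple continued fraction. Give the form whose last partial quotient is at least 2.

[1; 3, 1, 2, 7, 9, 3]

2926 = 1·2301 + 625
2301 = 3·625 + 426
625 = 1·426 + 199
426 = 2·199 + 28
199 = 7·28 + 3
28 = 9·3 + 1
3 = 3·1 + 0  (stop)
So 2926/2301 = [1; 3, 1, 2, 7, 9, 3].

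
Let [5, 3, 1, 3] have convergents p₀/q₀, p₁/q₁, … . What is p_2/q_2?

Using pₖ = aₖpₖ₋₁ + pₖ₋₂, qₖ = aₖqₖ₋₁ + qₖ₋₂ (with p₋₁=1, p₋₂=0, q₋₁=0, q₋₂=1):
  k=0: a=5, p=5, q=1
  k=1: a=3, p=16, q=3
  k=2: a=1, p=21, q=4

21/4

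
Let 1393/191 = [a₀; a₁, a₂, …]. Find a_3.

1393 = 7·191 + 56   →  a_0 = 7
191 = 3·56 + 23   →  a_1 = 3
56 = 2·23 + 10   →  a_2 = 2
23 = 2·10 + 3   →  a_3 = 2

2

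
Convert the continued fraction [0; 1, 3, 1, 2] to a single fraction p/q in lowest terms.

11/14

Fold from the inside: start with 2/1.
  1 + 1/2 = 3/2
  3 + 2/3 = 11/3
  1 + 3/11 = 14/11
  0 + 11/14 = 11/14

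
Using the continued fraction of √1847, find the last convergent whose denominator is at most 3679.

157037/3654

√1847 = [42; 1, 41, 1, 84, …] (period length 4).
Convergents:
  p_0/q_0 = 42/1
  p_1/q_1 = 43/1
  p_2/q_2 = 1805/42
  p_3/q_3 = 1848/43
  p_4/q_4 = 157037/3654
  p_5/q_5 = 158885/3697
q_4 = 3654 ≤ 3679 < 3697 = q_5, so the answer is 157037/3654.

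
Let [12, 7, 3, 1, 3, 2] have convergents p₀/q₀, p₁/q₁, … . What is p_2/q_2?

267/22

Using pₖ = aₖpₖ₋₁ + pₖ₋₂, qₖ = aₖqₖ₋₁ + qₖ₋₂ (with p₋₁=1, p₋₂=0, q₋₁=0, q₋₂=1):
  k=0: a=12, p=12, q=1
  k=1: a=7, p=85, q=7
  k=2: a=3, p=267, q=22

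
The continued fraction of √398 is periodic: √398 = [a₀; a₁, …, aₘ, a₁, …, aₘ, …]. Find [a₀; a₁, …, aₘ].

[19; 1, 18, 1, 38]

a₀ = ⌊√398⌋ = 19.
With m₀=0, d₀=1 and mₖ₊₁ = dₖaₖ − mₖ, dₖ₊₁ = (n − mₖ₊₁²)/dₖ, aₖ₊₁ = ⌊(a₀+mₖ₊₁)/dₖ₊₁⌋:
  k=1: m=19, d=37, a=1
  k=2: m=18, d=2, a=18
  k=3: m=18, d=37, a=1
  k=4: m=19, d=1, a=38
d=1 and a=2a₀=38 at k=4, so the next step gives (m, d) = (19, 37) again — its k=1 value — and the period has length 4.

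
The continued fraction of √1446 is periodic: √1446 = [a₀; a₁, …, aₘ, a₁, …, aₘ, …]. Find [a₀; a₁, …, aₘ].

[38; 38, 76]

a₀ = ⌊√1446⌋ = 38.
With m₀=0, d₀=1 and mₖ₊₁ = dₖaₖ − mₖ, dₖ₊₁ = (n − mₖ₊₁²)/dₖ, aₖ₊₁ = ⌊(a₀+mₖ₊₁)/dₖ₊₁⌋:
  k=1: m=38, d=2, a=38
  k=2: m=38, d=1, a=76
d=1 and a=2a₀=76 at k=2, so the next step gives (m, d) = (38, 2) again — its k=1 value — and the period has length 2.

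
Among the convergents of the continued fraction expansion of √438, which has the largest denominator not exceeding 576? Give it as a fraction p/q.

11992/573

√438 = [20; 1, 12, 1, 40, …] (period length 4).
Convergents:
  p_0/q_0 = 20/1
  p_1/q_1 = 21/1
  p_2/q_2 = 272/13
  p_3/q_3 = 293/14
  p_4/q_4 = 11992/573
  p_5/q_5 = 12285/587
q_4 = 573 ≤ 576 < 587 = q_5, so the answer is 11992/573.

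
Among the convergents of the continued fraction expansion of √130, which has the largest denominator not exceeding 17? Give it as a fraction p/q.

57/5

√130 = [11; 2, 2, 22, …] (period length 3).
Convergents:
  p_0/q_0 = 11/1
  p_1/q_1 = 23/2
  p_2/q_2 = 57/5
  p_3/q_3 = 1277/112
q_2 = 5 ≤ 17 < 112 = q_3, so the answer is 57/5.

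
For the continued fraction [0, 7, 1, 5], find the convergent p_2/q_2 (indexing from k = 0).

1/8

Using pₖ = aₖpₖ₋₁ + pₖ₋₂, qₖ = aₖqₖ₋₁ + qₖ₋₂ (with p₋₁=1, p₋₂=0, q₋₁=0, q₋₂=1):
  k=0: a=0, p=0, q=1
  k=1: a=7, p=1, q=7
  k=2: a=1, p=1, q=8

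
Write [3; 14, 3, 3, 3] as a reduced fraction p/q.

1449/472

Using pₖ = aₖpₖ₋₁ + pₖ₋₂ and qₖ = aₖqₖ₋₁ + qₖ₋₂:
  k=0: a=3, p=3, q=1
  k=1: a=14, p=43, q=14
  k=2: a=3, p=132, q=43
  k=3: a=3, p=439, q=143
  k=4: a=3, p=1449, q=472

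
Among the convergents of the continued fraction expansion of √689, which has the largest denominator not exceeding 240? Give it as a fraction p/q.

√689 = [26; 4, 52, …] (period length 2).
Convergents:
  p_0/q_0 = 26/1
  p_1/q_1 = 105/4
  p_2/q_2 = 5486/209
  p_3/q_3 = 22049/840
q_2 = 209 ≤ 240 < 840 = q_3, so the answer is 5486/209.

5486/209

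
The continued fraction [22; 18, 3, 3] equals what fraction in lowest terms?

4036/183

Fold from the inside: start with 3/1.
  3 + 1/3 = 10/3
  18 + 3/10 = 183/10
  22 + 10/183 = 4036/183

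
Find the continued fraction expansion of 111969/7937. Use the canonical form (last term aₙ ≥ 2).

111969 = 14·7937 + 851
7937 = 9·851 + 278
851 = 3·278 + 17
278 = 16·17 + 6
17 = 2·6 + 5
6 = 1·5 + 1
5 = 5·1 + 0  (stop)
So 111969/7937 = [14; 9, 3, 16, 2, 1, 5].

[14; 9, 3, 16, 2, 1, 5]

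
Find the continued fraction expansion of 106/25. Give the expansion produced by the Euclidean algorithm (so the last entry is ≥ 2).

[4; 4, 6]

106 = 4*25 + 6
25 = 4*6 + 1
6 = 6*1 + 0  (stop)
So 106/25 = [4; 4, 6].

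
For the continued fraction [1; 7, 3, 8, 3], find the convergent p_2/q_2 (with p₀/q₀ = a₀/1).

Using pₖ = aₖpₖ₋₁ + pₖ₋₂, qₖ = aₖqₖ₋₁ + qₖ₋₂ (with p₋₁=1, p₋₂=0, q₋₁=0, q₋₂=1):
  k=0: a=1, p=1, q=1
  k=1: a=7, p=8, q=7
  k=2: a=3, p=25, q=22

25/22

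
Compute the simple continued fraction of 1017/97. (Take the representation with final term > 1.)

1017 = 10*97 + 47
97 = 2*47 + 3
47 = 15*3 + 2
3 = 1*2 + 1
2 = 2*1 + 0  (stop)
So 1017/97 = [10; 2, 15, 1, 2].

[10; 2, 15, 1, 2]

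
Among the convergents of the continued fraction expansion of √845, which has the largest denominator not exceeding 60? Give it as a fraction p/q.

√845 = [29; 14, 1, 1, 14, 58, …] (period length 5).
Convergents:
  p_0/q_0 = 29/1
  p_1/q_1 = 407/14
  p_2/q_2 = 436/15
  p_3/q_3 = 843/29
  p_4/q_4 = 12238/421
q_3 = 29 ≤ 60 < 421 = q_4, so the answer is 843/29.

843/29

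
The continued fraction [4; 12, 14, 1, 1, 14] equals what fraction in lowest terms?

Fold from the inside: start with 14/1.
  1 + 1/14 = 15/14
  1 + 14/15 = 29/15
  14 + 15/29 = 421/29
  12 + 29/421 = 5081/421
  4 + 421/5081 = 20745/5081

20745/5081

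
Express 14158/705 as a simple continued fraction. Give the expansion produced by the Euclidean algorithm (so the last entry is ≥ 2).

[20; 12, 6, 2, 4]

14158 = 20·705 + 58
705 = 12·58 + 9
58 = 6·9 + 4
9 = 2·4 + 1
4 = 4·1 + 0  (stop)
So 14158/705 = [20; 12, 6, 2, 4].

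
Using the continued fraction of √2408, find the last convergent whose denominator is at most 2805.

√2408 = [49; 14, 98, …] (period length 2).
Convergents:
  p_0/q_0 = 49/1
  p_1/q_1 = 687/14
  p_2/q_2 = 67375/1373
  p_3/q_3 = 943937/19236
q_2 = 1373 ≤ 2805 < 19236 = q_3, so the answer is 67375/1373.

67375/1373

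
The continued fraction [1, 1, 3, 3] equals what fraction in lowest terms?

Fold from the inside: start with 3/1.
  3 + 1/3 = 10/3
  1 + 3/10 = 13/10
  1 + 10/13 = 23/13

23/13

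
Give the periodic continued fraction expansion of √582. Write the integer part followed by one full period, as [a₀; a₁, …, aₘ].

[24; 8, 48]

a₀ = ⌊√582⌋ = 24.
With m₀=0, d₀=1 and mₖ₊₁ = dₖaₖ − mₖ, dₖ₊₁ = (n − mₖ₊₁²)/dₖ, aₖ₊₁ = ⌊(a₀+mₖ₊₁)/dₖ₊₁⌋:
  k=1: m=24, d=6, a=8
  k=2: m=24, d=1, a=48
d=1 and a=2a₀=48 at k=2, so the next step gives (m, d) = (24, 6) again — its k=1 value — and the period has length 2.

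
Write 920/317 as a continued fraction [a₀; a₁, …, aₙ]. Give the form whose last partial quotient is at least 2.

[2; 1, 9, 4, 2, 3]

920 = 2·317 + 286
317 = 1·286 + 31
286 = 9·31 + 7
31 = 4·7 + 3
7 = 2·3 + 1
3 = 3·1 + 0  (stop)
So 920/317 = [2; 1, 9, 4, 2, 3].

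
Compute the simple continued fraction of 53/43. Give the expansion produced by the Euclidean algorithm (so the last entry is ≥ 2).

[1; 4, 3, 3]

53 = 1·43 + 10
43 = 4·10 + 3
10 = 3·3 + 1
3 = 3·1 + 0  (stop)
So 53/43 = [1; 4, 3, 3].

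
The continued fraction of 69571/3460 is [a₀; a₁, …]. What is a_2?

69571 = 20·3460 + 371   →  a_0 = 20
3460 = 9·371 + 121   →  a_1 = 9
371 = 3·121 + 8   →  a_2 = 3

3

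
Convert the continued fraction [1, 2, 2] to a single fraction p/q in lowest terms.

7/5

Using pₖ = aₖpₖ₋₁ + pₖ₋₂ and qₖ = aₖqₖ₋₁ + qₖ₋₂:
  k=0: a=1, p=1, q=1
  k=1: a=2, p=3, q=2
  k=2: a=2, p=7, q=5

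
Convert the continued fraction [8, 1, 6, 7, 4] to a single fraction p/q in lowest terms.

1834/207

Using pₖ = aₖpₖ₋₁ + pₖ₋₂ and qₖ = aₖqₖ₋₁ + qₖ₋₂:
  k=0: a=8, p=8, q=1
  k=1: a=1, p=9, q=1
  k=2: a=6, p=62, q=7
  k=3: a=7, p=443, q=50
  k=4: a=4, p=1834, q=207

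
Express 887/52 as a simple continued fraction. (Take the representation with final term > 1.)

[17; 17, 3]

887 = 17·52 + 3
52 = 17·3 + 1
3 = 3·1 + 0  (stop)
So 887/52 = [17; 17, 3].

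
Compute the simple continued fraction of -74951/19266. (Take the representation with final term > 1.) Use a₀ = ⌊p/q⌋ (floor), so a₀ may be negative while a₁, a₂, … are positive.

[-4; 9, 8, 2, 17, 3, 2]

-74951 = -4×19266 + 2113
19266 = 9×2113 + 249
2113 = 8×249 + 121
249 = 2×121 + 7
121 = 17×7 + 2
7 = 3×2 + 1
2 = 2×1 + 0  (stop)
So -74951/19266 = [-4; 9, 8, 2, 17, 3, 2].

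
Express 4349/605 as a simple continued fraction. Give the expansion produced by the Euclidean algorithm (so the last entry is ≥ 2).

4349 = 7*605 + 114
605 = 5*114 + 35
114 = 3*35 + 9
35 = 3*9 + 8
9 = 1*8 + 1
8 = 8*1 + 0  (stop)
So 4349/605 = [7; 5, 3, 3, 1, 8].

[7; 5, 3, 3, 1, 8]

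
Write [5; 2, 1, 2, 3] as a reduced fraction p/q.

Using pₖ = aₖpₖ₋₁ + pₖ₋₂ and qₖ = aₖqₖ₋₁ + qₖ₋₂:
  k=0: a=5, p=5, q=1
  k=1: a=2, p=11, q=2
  k=2: a=1, p=16, q=3
  k=3: a=2, p=43, q=8
  k=4: a=3, p=145, q=27

145/27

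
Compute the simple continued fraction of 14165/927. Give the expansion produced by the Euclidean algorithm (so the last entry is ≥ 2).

14165 = 15·927 + 260
927 = 3·260 + 147
260 = 1·147 + 113
147 = 1·113 + 34
113 = 3·34 + 11
34 = 3·11 + 1
11 = 11·1 + 0  (stop)
So 14165/927 = [15; 3, 1, 1, 3, 3, 11].

[15; 3, 1, 1, 3, 3, 11]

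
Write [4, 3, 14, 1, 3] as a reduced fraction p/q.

783/181

Fold from the inside: start with 3/1.
  1 + 1/3 = 4/3
  14 + 3/4 = 59/4
  3 + 4/59 = 181/59
  4 + 59/181 = 783/181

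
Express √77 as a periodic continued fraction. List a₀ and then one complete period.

[8; 1, 3, 2, 3, 1, 16]

a₀ = ⌊√77⌋ = 8.
With m₀=0, d₀=1 and mₖ₊₁ = dₖaₖ − mₖ, dₖ₊₁ = (n − mₖ₊₁²)/dₖ, aₖ₊₁ = ⌊(a₀+mₖ₊₁)/dₖ₊₁⌋:
  k=1: m=8, d=13, a=1
  k=2: m=5, d=4, a=3
  k=3: m=7, d=7, a=2
  k=4: m=7, d=4, a=3
  k=5: m=5, d=13, a=1
  k=6: m=8, d=1, a=16
d=1 and a=2a₀=16 at k=6, so the next step gives (m, d) = (8, 13) again — its k=1 value — and the period has length 6.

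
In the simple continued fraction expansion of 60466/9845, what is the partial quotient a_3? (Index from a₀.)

8

60466 = 6·9845 + 1396   →  a_0 = 6
9845 = 7·1396 + 73   →  a_1 = 7
1396 = 19·73 + 9   →  a_2 = 19
73 = 8·9 + 1   →  a_3 = 8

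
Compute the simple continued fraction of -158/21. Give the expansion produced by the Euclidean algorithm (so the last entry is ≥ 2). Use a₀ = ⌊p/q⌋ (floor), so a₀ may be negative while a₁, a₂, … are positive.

[-8; 2, 10]

-158 = -8*21 + 10
21 = 2*10 + 1
10 = 10*1 + 0  (stop)
So -158/21 = [-8; 2, 10].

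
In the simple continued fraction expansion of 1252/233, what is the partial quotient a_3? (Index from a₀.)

2

1252 = 5·233 + 87   →  a_0 = 5
233 = 2·87 + 59   →  a_1 = 2
87 = 1·59 + 28   →  a_2 = 1
59 = 2·28 + 3   →  a_3 = 2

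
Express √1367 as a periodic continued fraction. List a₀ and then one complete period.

a₀ = ⌊√1367⌋ = 36.
With m₀=0, d₀=1 and mₖ₊₁ = dₖaₖ − mₖ, dₖ₊₁ = (n − mₖ₊₁²)/dₖ, aₖ₊₁ = ⌊(a₀+mₖ₊₁)/dₖ₊₁⌋:
  k=1: m=36, d=71, a=1
  k=2: m=35, d=2, a=35
  k=3: m=35, d=71, a=1
  k=4: m=36, d=1, a=72
d=1 and a=2a₀=72 at k=4, so the next step gives (m, d) = (36, 71) again — its k=1 value — and the period has length 4.

[36; 1, 35, 1, 72]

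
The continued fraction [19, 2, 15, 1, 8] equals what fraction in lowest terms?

Using pₖ = aₖpₖ₋₁ + pₖ₋₂ and qₖ = aₖqₖ₋₁ + qₖ₋₂:
  k=0: a=19, p=19, q=1
  k=1: a=2, p=39, q=2
  k=2: a=15, p=604, q=31
  k=3: a=1, p=643, q=33
  k=4: a=8, p=5748, q=295

5748/295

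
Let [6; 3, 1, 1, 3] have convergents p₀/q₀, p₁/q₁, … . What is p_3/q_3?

Using pₖ = aₖpₖ₋₁ + pₖ₋₂, qₖ = aₖqₖ₋₁ + qₖ₋₂ (with p₋₁=1, p₋₂=0, q₋₁=0, q₋₂=1):
  k=0: a=6, p=6, q=1
  k=1: a=3, p=19, q=3
  k=2: a=1, p=25, q=4
  k=3: a=1, p=44, q=7

44/7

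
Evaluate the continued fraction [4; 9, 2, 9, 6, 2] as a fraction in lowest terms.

9763/2378

Using pₖ = aₖpₖ₋₁ + pₖ₋₂ and qₖ = aₖqₖ₋₁ + qₖ₋₂:
  k=0: a=4, p=4, q=1
  k=1: a=9, p=37, q=9
  k=2: a=2, p=78, q=19
  k=3: a=9, p=739, q=180
  k=4: a=6, p=4512, q=1099
  k=5: a=2, p=9763, q=2378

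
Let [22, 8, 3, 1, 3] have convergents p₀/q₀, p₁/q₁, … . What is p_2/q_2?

553/25

Using pₖ = aₖpₖ₋₁ + pₖ₋₂, qₖ = aₖqₖ₋₁ + qₖ₋₂ (with p₋₁=1, p₋₂=0, q₋₁=0, q₋₂=1):
  k=0: a=22, p=22, q=1
  k=1: a=8, p=177, q=8
  k=2: a=3, p=553, q=25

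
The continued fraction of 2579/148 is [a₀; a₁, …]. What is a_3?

2579 = 17·148 + 63   →  a_0 = 17
148 = 2·63 + 22   →  a_1 = 2
63 = 2·22 + 19   →  a_2 = 2
22 = 1·19 + 3   →  a_3 = 1

1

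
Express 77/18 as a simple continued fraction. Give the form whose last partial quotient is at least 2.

77 = 4·18 + 5
18 = 3·5 + 3
5 = 1·3 + 2
3 = 1·2 + 1
2 = 2·1 + 0  (stop)
So 77/18 = [4; 3, 1, 1, 2].

[4; 3, 1, 1, 2]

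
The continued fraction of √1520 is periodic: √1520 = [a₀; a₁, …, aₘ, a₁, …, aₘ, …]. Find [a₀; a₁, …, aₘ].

[38; 1, 76]

a₀ = ⌊√1520⌋ = 38.
With m₀=0, d₀=1 and mₖ₊₁ = dₖaₖ − mₖ, dₖ₊₁ = (n − mₖ₊₁²)/dₖ, aₖ₊₁ = ⌊(a₀+mₖ₊₁)/dₖ₊₁⌋:
  k=1: m=38, d=76, a=1
  k=2: m=38, d=1, a=76
d=1 and a=2a₀=76 at k=2, so the next step gives (m, d) = (38, 76) again — its k=1 value — and the period has length 2.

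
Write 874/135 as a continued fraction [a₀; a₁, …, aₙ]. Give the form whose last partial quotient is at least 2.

874 = 6*135 + 64
135 = 2*64 + 7
64 = 9*7 + 1
7 = 7*1 + 0  (stop)
So 874/135 = [6; 2, 9, 7].

[6; 2, 9, 7]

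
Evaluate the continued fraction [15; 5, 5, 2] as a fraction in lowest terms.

Using pₖ = aₖpₖ₋₁ + pₖ₋₂ and qₖ = aₖqₖ₋₁ + qₖ₋₂:
  k=0: a=15, p=15, q=1
  k=1: a=5, p=76, q=5
  k=2: a=5, p=395, q=26
  k=3: a=2, p=866, q=57

866/57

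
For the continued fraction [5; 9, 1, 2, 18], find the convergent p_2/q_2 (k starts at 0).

51/10

Using pₖ = aₖpₖ₋₁ + pₖ₋₂, qₖ = aₖqₖ₋₁ + qₖ₋₂ (with p₋₁=1, p₋₂=0, q₋₁=0, q₋₂=1):
  k=0: a=5, p=5, q=1
  k=1: a=9, p=46, q=9
  k=2: a=1, p=51, q=10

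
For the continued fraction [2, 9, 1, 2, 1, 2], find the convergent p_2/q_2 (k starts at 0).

21/10

Using pₖ = aₖpₖ₋₁ + pₖ₋₂, qₖ = aₖqₖ₋₁ + qₖ₋₂ (with p₋₁=1, p₋₂=0, q₋₁=0, q₋₂=1):
  k=0: a=2, p=2, q=1
  k=1: a=9, p=19, q=9
  k=2: a=1, p=21, q=10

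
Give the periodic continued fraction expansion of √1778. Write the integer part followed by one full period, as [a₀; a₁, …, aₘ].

a₀ = ⌊√1778⌋ = 42.
With m₀=0, d₀=1 and mₖ₊₁ = dₖaₖ − mₖ, dₖ₊₁ = (n − mₖ₊₁²)/dₖ, aₖ₊₁ = ⌊(a₀+mₖ₊₁)/dₖ₊₁⌋:
  k=1: m=42, d=14, a=6
  k=2: m=42, d=1, a=84
d=1 and a=2a₀=84 at k=2, so the next step gives (m, d) = (42, 14) again — its k=1 value — and the period has length 2.

[42; 6, 84]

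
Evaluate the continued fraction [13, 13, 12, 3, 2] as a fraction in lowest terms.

14711/1125

Using pₖ = aₖpₖ₋₁ + pₖ₋₂ and qₖ = aₖqₖ₋₁ + qₖ₋₂:
  k=0: a=13, p=13, q=1
  k=1: a=13, p=170, q=13
  k=2: a=12, p=2053, q=157
  k=3: a=3, p=6329, q=484
  k=4: a=2, p=14711, q=1125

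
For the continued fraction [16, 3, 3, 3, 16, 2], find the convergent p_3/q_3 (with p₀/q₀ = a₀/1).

538/33

Using pₖ = aₖpₖ₋₁ + pₖ₋₂, qₖ = aₖqₖ₋₁ + qₖ₋₂ (with p₋₁=1, p₋₂=0, q₋₁=0, q₋₂=1):
  k=0: a=16, p=16, q=1
  k=1: a=3, p=49, q=3
  k=2: a=3, p=163, q=10
  k=3: a=3, p=538, q=33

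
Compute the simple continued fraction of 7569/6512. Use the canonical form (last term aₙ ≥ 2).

[1; 6, 6, 4, 1, 1, 2, 7]

7569 = 1*6512 + 1057
6512 = 6*1057 + 170
1057 = 6*170 + 37
170 = 4*37 + 22
37 = 1*22 + 15
22 = 1*15 + 7
15 = 2*7 + 1
7 = 7*1 + 0  (stop)
So 7569/6512 = [1; 6, 6, 4, 1, 1, 2, 7].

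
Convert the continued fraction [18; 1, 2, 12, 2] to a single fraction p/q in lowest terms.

1438/77

Fold from the inside: start with 2/1.
  12 + 1/2 = 25/2
  2 + 2/25 = 52/25
  1 + 25/52 = 77/52
  18 + 52/77 = 1438/77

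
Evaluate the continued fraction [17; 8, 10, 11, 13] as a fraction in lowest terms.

201509/11768

Using pₖ = aₖpₖ₋₁ + pₖ₋₂ and qₖ = aₖqₖ₋₁ + qₖ₋₂:
  k=0: a=17, p=17, q=1
  k=1: a=8, p=137, q=8
  k=2: a=10, p=1387, q=81
  k=3: a=11, p=15394, q=899
  k=4: a=13, p=201509, q=11768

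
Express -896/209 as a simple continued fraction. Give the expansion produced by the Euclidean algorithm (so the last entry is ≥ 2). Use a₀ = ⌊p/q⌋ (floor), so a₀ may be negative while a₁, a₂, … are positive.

-896 = -5·209 + 149
209 = 1·149 + 60
149 = 2·60 + 29
60 = 2·29 + 2
29 = 14·2 + 1
2 = 2·1 + 0  (stop)
So -896/209 = [-5; 1, 2, 2, 14, 2].

[-5; 1, 2, 2, 14, 2]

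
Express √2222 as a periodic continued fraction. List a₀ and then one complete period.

a₀ = ⌊√2222⌋ = 47.
With m₀=0, d₀=1 and mₖ₊₁ = dₖaₖ − mₖ, dₖ₊₁ = (n − mₖ₊₁²)/dₖ, aₖ₊₁ = ⌊(a₀+mₖ₊₁)/dₖ₊₁⌋:
  k=1: m=47, d=13, a=7
  k=2: m=44, d=22, a=4
  k=3: m=44, d=13, a=7
  k=4: m=47, d=1, a=94
d=1 and a=2a₀=94 at k=4, so the next step gives (m, d) = (47, 13) again — its k=1 value — and the period has length 4.

[47; 7, 4, 7, 94]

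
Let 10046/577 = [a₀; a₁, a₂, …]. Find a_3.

3

10046 = 17·577 + 237   →  a_0 = 17
577 = 2·237 + 103   →  a_1 = 2
237 = 2·103 + 31   →  a_2 = 2
103 = 3·31 + 10   →  a_3 = 3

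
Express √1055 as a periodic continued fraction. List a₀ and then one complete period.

[32; 2, 12, 2, 64]

a₀ = ⌊√1055⌋ = 32.
With m₀=0, d₀=1 and mₖ₊₁ = dₖaₖ − mₖ, dₖ₊₁ = (n − mₖ₊₁²)/dₖ, aₖ₊₁ = ⌊(a₀+mₖ₊₁)/dₖ₊₁⌋:
  k=1: m=32, d=31, a=2
  k=2: m=30, d=5, a=12
  k=3: m=30, d=31, a=2
  k=4: m=32, d=1, a=64
d=1 and a=2a₀=64 at k=4, so the next step gives (m, d) = (32, 31) again — its k=1 value — and the period has length 4.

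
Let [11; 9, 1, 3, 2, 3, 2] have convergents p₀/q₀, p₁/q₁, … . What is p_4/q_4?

977/88

Using pₖ = aₖpₖ₋₁ + pₖ₋₂, qₖ = aₖqₖ₋₁ + qₖ₋₂ (with p₋₁=1, p₋₂=0, q₋₁=0, q₋₂=1):
  k=0: a=11, p=11, q=1
  k=1: a=9, p=100, q=9
  k=2: a=1, p=111, q=10
  k=3: a=3, p=433, q=39
  k=4: a=2, p=977, q=88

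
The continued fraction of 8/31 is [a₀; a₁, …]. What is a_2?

1

8 = 0·31 + 8   →  a_0 = 0
31 = 3·8 + 7   →  a_1 = 3
8 = 1·7 + 1   →  a_2 = 1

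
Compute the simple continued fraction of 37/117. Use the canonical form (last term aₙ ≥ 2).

[0; 3, 6, 6]

37 = 0*117 + 37
117 = 3*37 + 6
37 = 6*6 + 1
6 = 6*1 + 0  (stop)
So 37/117 = [0; 3, 6, 6].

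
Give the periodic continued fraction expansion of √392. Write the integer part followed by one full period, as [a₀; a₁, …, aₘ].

a₀ = ⌊√392⌋ = 19.
With m₀=0, d₀=1 and mₖ₊₁ = dₖaₖ − mₖ, dₖ₊₁ = (n − mₖ₊₁²)/dₖ, aₖ₊₁ = ⌊(a₀+mₖ₊₁)/dₖ₊₁⌋:
  k=1: m=19, d=31, a=1
  k=2: m=12, d=8, a=3
  k=3: m=12, d=31, a=1
  k=4: m=19, d=1, a=38
d=1 and a=2a₀=38 at k=4, so the next step gives (m, d) = (19, 31) again — its k=1 value — and the period has length 4.

[19; 1, 3, 1, 38]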